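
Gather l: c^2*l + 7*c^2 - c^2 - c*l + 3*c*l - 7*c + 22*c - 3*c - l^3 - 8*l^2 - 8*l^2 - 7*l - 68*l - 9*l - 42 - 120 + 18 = 6*c^2 + 12*c - l^3 - 16*l^2 + l*(c^2 + 2*c - 84) - 144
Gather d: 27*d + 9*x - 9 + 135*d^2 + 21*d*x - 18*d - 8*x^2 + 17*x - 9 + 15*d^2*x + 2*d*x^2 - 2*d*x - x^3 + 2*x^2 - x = d^2*(15*x + 135) + d*(2*x^2 + 19*x + 9) - x^3 - 6*x^2 + 25*x - 18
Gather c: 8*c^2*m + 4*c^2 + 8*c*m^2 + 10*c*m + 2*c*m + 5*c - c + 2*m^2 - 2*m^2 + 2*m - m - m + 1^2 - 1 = c^2*(8*m + 4) + c*(8*m^2 + 12*m + 4)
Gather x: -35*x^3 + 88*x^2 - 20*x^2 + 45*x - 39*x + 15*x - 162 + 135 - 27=-35*x^3 + 68*x^2 + 21*x - 54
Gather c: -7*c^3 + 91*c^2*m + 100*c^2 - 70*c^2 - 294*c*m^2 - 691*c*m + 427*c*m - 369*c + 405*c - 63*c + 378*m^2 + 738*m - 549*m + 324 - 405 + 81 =-7*c^3 + c^2*(91*m + 30) + c*(-294*m^2 - 264*m - 27) + 378*m^2 + 189*m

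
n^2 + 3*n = n*(n + 3)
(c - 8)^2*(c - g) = c^3 - c^2*g - 16*c^2 + 16*c*g + 64*c - 64*g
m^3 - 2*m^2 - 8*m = m*(m - 4)*(m + 2)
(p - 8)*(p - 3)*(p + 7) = p^3 - 4*p^2 - 53*p + 168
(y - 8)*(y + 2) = y^2 - 6*y - 16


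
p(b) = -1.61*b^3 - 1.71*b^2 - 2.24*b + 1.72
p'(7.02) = -264.27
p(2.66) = -46.64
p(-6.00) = 301.36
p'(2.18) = -32.65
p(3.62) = -105.17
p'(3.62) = -77.91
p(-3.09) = 39.82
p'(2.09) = -30.49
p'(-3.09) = -37.79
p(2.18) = -27.97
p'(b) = -4.83*b^2 - 3.42*b - 2.24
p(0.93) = -3.14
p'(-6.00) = -155.60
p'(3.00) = -55.97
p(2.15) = -27.00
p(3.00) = -63.86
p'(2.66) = -45.51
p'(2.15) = -31.92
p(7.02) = -655.25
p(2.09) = -25.13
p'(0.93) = -9.60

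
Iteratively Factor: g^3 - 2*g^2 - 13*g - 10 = (g - 5)*(g^2 + 3*g + 2) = (g - 5)*(g + 2)*(g + 1)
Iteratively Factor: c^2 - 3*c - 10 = (c - 5)*(c + 2)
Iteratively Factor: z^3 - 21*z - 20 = (z - 5)*(z^2 + 5*z + 4) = (z - 5)*(z + 1)*(z + 4)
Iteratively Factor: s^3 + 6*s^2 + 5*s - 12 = (s - 1)*(s^2 + 7*s + 12) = (s - 1)*(s + 4)*(s + 3)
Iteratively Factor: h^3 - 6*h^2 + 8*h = (h - 4)*(h^2 - 2*h) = (h - 4)*(h - 2)*(h)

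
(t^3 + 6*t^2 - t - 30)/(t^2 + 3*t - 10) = t + 3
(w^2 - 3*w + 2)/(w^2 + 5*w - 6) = (w - 2)/(w + 6)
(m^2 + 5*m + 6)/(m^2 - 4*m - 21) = (m + 2)/(m - 7)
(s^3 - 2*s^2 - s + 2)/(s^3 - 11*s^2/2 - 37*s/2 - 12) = 2*(s^2 - 3*s + 2)/(2*s^2 - 13*s - 24)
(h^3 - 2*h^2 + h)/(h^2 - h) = h - 1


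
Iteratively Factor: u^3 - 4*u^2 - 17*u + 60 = (u + 4)*(u^2 - 8*u + 15) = (u - 3)*(u + 4)*(u - 5)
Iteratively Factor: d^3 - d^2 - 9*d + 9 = (d + 3)*(d^2 - 4*d + 3) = (d - 1)*(d + 3)*(d - 3)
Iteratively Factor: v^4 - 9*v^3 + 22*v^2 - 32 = (v - 2)*(v^3 - 7*v^2 + 8*v + 16) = (v - 4)*(v - 2)*(v^2 - 3*v - 4) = (v - 4)^2*(v - 2)*(v + 1)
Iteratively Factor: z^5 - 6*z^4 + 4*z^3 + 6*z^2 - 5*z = (z + 1)*(z^4 - 7*z^3 + 11*z^2 - 5*z) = z*(z + 1)*(z^3 - 7*z^2 + 11*z - 5) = z*(z - 1)*(z + 1)*(z^2 - 6*z + 5) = z*(z - 1)^2*(z + 1)*(z - 5)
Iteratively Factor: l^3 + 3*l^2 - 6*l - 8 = (l + 4)*(l^2 - l - 2) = (l + 1)*(l + 4)*(l - 2)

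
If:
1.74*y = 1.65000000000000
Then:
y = 0.95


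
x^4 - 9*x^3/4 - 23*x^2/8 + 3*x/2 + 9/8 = (x - 3)*(x - 3/4)*(x + 1/2)*(x + 1)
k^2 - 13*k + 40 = (k - 8)*(k - 5)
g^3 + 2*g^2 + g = g*(g + 1)^2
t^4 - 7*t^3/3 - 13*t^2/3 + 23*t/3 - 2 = (t - 3)*(t - 1)*(t - 1/3)*(t + 2)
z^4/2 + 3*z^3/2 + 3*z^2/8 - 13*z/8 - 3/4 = (z/2 + 1)*(z - 1)*(z + 1/2)*(z + 3/2)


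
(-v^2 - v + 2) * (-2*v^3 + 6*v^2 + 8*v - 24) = 2*v^5 - 4*v^4 - 18*v^3 + 28*v^2 + 40*v - 48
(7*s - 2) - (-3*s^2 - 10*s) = 3*s^2 + 17*s - 2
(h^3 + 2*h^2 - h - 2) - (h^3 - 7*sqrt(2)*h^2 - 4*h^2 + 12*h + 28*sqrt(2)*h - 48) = 6*h^2 + 7*sqrt(2)*h^2 - 28*sqrt(2)*h - 13*h + 46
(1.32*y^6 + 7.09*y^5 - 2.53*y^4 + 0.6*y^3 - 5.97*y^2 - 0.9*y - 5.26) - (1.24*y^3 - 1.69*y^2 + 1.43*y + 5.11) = 1.32*y^6 + 7.09*y^5 - 2.53*y^4 - 0.64*y^3 - 4.28*y^2 - 2.33*y - 10.37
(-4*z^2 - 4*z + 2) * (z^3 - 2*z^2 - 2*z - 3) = -4*z^5 + 4*z^4 + 18*z^3 + 16*z^2 + 8*z - 6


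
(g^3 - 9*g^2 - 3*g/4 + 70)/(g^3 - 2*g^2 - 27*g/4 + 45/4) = (2*g^2 - 23*g + 56)/(2*g^2 - 9*g + 9)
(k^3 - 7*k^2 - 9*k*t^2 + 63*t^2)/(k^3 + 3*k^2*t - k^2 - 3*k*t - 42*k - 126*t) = (k - 3*t)/(k + 6)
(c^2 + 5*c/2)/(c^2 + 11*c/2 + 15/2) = c/(c + 3)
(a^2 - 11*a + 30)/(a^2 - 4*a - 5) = (a - 6)/(a + 1)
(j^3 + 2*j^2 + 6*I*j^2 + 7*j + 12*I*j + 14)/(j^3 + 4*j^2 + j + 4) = (j^2 + j*(2 + 7*I) + 14*I)/(j^2 + j*(4 + I) + 4*I)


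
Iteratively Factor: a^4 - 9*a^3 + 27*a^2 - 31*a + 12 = (a - 1)*(a^3 - 8*a^2 + 19*a - 12) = (a - 4)*(a - 1)*(a^2 - 4*a + 3) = (a - 4)*(a - 1)^2*(a - 3)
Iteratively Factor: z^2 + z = (z + 1)*(z)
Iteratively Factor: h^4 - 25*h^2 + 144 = (h - 3)*(h^3 + 3*h^2 - 16*h - 48) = (h - 3)*(h + 4)*(h^2 - h - 12) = (h - 4)*(h - 3)*(h + 4)*(h + 3)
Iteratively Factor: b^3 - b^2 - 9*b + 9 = (b - 3)*(b^2 + 2*b - 3) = (b - 3)*(b - 1)*(b + 3)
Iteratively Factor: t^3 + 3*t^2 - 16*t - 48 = (t + 3)*(t^2 - 16) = (t - 4)*(t + 3)*(t + 4)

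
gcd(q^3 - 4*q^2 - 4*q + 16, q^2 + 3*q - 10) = q - 2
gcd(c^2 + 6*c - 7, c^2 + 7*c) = c + 7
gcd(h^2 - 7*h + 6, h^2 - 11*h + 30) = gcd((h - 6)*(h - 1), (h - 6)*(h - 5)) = h - 6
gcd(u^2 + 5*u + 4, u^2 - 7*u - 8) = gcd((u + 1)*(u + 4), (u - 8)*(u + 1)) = u + 1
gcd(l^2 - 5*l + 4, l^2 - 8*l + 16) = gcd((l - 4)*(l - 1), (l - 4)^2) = l - 4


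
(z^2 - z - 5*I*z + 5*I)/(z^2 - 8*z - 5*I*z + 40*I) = (z - 1)/(z - 8)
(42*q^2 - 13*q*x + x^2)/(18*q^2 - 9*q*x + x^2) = (-7*q + x)/(-3*q + x)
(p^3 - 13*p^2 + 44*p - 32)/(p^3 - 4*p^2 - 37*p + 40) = (p - 4)/(p + 5)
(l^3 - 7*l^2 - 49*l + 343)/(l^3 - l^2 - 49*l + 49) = (l - 7)/(l - 1)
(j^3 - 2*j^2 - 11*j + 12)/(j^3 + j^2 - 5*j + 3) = (j - 4)/(j - 1)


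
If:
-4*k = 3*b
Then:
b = -4*k/3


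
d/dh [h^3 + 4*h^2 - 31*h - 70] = 3*h^2 + 8*h - 31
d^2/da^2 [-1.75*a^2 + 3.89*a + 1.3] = -3.50000000000000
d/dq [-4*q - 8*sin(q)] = -8*cos(q) - 4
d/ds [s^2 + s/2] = 2*s + 1/2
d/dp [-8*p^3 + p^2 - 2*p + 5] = -24*p^2 + 2*p - 2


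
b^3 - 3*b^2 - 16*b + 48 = (b - 4)*(b - 3)*(b + 4)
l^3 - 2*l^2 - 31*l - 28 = (l - 7)*(l + 1)*(l + 4)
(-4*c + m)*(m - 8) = -4*c*m + 32*c + m^2 - 8*m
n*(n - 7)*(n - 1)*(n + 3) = n^4 - 5*n^3 - 17*n^2 + 21*n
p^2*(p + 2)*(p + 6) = p^4 + 8*p^3 + 12*p^2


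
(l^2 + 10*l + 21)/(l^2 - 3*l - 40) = (l^2 + 10*l + 21)/(l^2 - 3*l - 40)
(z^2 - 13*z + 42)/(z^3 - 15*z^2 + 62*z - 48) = (z - 7)/(z^2 - 9*z + 8)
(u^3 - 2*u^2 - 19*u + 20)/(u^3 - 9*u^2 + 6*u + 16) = (u^3 - 2*u^2 - 19*u + 20)/(u^3 - 9*u^2 + 6*u + 16)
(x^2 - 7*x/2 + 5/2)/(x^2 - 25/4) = 2*(x - 1)/(2*x + 5)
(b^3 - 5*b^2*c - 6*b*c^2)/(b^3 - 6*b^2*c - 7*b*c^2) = (b - 6*c)/(b - 7*c)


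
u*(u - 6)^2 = u^3 - 12*u^2 + 36*u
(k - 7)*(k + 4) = k^2 - 3*k - 28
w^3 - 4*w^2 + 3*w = w*(w - 3)*(w - 1)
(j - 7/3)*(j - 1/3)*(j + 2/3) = j^3 - 2*j^2 - j + 14/27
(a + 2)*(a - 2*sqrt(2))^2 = a^3 - 4*sqrt(2)*a^2 + 2*a^2 - 8*sqrt(2)*a + 8*a + 16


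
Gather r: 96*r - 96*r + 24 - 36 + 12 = 0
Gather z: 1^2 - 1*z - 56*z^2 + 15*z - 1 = -56*z^2 + 14*z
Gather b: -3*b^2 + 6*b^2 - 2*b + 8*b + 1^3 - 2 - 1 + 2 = 3*b^2 + 6*b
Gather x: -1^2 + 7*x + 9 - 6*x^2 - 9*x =-6*x^2 - 2*x + 8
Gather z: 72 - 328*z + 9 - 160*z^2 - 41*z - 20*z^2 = -180*z^2 - 369*z + 81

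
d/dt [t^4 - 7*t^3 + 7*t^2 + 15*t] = 4*t^3 - 21*t^2 + 14*t + 15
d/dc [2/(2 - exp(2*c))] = 4*exp(2*c)/(exp(2*c) - 2)^2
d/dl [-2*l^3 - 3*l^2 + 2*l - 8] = -6*l^2 - 6*l + 2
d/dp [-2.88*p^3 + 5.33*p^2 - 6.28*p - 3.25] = -8.64*p^2 + 10.66*p - 6.28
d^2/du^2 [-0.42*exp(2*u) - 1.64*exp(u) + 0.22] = (-1.68*exp(u) - 1.64)*exp(u)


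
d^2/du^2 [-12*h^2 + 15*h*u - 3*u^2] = -6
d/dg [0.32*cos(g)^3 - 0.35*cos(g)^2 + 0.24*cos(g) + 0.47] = (-0.96*cos(g)^2 + 0.7*cos(g) - 0.24)*sin(g)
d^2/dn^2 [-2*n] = 0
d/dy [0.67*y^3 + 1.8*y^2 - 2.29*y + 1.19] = 2.01*y^2 + 3.6*y - 2.29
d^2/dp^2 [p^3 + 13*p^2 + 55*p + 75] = 6*p + 26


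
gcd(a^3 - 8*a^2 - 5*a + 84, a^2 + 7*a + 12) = a + 3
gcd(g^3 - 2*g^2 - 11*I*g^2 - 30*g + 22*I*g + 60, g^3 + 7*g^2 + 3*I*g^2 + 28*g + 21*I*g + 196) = 1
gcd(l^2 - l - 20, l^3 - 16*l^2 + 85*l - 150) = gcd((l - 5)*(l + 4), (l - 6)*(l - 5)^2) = l - 5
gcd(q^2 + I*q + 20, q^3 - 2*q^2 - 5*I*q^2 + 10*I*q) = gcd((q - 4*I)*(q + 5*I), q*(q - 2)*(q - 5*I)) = 1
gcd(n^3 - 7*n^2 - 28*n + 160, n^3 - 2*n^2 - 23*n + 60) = n^2 + n - 20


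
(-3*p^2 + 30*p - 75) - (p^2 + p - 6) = -4*p^2 + 29*p - 69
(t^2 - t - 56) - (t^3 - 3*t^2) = -t^3 + 4*t^2 - t - 56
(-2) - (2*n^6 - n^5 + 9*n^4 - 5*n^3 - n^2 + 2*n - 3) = -2*n^6 + n^5 - 9*n^4 + 5*n^3 + n^2 - 2*n + 1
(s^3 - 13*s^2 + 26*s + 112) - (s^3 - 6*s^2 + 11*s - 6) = -7*s^2 + 15*s + 118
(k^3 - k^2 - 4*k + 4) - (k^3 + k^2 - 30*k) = -2*k^2 + 26*k + 4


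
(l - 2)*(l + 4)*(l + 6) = l^3 + 8*l^2 + 4*l - 48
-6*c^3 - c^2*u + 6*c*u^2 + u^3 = (-c + u)*(c + u)*(6*c + u)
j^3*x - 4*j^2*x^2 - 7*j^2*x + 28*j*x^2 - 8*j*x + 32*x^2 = (j - 8)*(j - 4*x)*(j*x + x)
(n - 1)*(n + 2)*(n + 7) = n^3 + 8*n^2 + 5*n - 14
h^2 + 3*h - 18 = (h - 3)*(h + 6)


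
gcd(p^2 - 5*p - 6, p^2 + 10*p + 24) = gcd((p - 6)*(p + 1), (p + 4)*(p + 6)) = 1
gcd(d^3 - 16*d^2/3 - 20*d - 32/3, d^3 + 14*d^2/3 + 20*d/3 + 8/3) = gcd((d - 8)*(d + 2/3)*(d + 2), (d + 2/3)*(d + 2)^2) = d^2 + 8*d/3 + 4/3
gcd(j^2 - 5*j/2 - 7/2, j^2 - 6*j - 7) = j + 1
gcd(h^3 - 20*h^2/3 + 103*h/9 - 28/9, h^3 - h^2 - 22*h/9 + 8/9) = h - 1/3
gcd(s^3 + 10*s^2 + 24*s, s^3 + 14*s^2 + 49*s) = s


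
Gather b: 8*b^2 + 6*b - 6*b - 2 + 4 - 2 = 8*b^2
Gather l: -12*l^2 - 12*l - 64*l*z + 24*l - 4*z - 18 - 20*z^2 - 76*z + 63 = -12*l^2 + l*(12 - 64*z) - 20*z^2 - 80*z + 45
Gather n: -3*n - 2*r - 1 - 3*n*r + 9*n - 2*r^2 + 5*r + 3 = n*(6 - 3*r) - 2*r^2 + 3*r + 2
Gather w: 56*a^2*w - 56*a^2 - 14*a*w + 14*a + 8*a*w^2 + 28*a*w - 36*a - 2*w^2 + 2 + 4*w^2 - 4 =-56*a^2 - 22*a + w^2*(8*a + 2) + w*(56*a^2 + 14*a) - 2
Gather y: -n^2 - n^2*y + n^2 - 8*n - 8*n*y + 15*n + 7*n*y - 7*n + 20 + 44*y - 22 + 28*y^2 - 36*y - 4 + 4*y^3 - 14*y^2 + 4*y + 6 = 4*y^3 + 14*y^2 + y*(-n^2 - n + 12)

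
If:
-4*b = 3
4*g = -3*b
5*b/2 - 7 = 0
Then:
No Solution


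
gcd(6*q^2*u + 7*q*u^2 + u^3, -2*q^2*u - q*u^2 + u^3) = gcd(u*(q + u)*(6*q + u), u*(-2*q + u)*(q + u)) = q*u + u^2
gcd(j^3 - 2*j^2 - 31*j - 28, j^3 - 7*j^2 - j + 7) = j^2 - 6*j - 7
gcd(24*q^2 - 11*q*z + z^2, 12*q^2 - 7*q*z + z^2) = -3*q + z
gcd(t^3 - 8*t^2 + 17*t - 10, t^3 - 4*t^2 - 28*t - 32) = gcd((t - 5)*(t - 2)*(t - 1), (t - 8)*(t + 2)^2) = 1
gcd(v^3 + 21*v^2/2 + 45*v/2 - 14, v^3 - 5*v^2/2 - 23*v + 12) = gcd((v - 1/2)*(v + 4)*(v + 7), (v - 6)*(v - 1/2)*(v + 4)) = v^2 + 7*v/2 - 2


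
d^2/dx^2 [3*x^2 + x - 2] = 6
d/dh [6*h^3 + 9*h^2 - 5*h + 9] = 18*h^2 + 18*h - 5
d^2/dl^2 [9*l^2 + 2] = 18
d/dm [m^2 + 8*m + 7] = 2*m + 8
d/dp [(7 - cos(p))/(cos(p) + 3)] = 10*sin(p)/(cos(p) + 3)^2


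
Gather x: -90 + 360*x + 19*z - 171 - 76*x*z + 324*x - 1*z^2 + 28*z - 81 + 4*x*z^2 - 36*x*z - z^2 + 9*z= x*(4*z^2 - 112*z + 684) - 2*z^2 + 56*z - 342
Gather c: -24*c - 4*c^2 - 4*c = -4*c^2 - 28*c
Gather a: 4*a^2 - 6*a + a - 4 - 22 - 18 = 4*a^2 - 5*a - 44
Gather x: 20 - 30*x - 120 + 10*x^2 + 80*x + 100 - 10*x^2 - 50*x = 0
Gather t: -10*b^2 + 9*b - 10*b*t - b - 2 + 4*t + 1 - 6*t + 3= -10*b^2 + 8*b + t*(-10*b - 2) + 2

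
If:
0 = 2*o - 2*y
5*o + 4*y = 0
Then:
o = 0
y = 0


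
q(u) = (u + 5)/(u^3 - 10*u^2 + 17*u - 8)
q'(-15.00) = 0.00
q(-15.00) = 0.00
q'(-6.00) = 0.00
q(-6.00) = 0.00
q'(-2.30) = -0.03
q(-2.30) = -0.02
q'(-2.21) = -0.03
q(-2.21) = -0.03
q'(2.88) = 0.32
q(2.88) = -0.44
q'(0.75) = -105.47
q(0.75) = -12.69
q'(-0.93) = -0.17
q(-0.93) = -0.12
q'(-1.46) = -0.07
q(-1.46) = -0.06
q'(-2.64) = -0.02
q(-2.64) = -0.02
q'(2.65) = 0.47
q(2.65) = -0.53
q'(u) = (u + 5)*(-3*u^2 + 20*u - 17)/(u^3 - 10*u^2 + 17*u - 8)^2 + 1/(u^3 - 10*u^2 + 17*u - 8) = (-2*u^2 - 7*u + 93)/(u^5 - 19*u^4 + 115*u^3 - 241*u^2 + 208*u - 64)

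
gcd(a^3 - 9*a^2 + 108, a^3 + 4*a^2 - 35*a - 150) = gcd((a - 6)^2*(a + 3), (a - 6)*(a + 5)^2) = a - 6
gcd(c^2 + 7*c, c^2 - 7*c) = c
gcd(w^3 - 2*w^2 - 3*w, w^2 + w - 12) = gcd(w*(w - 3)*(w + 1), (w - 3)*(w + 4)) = w - 3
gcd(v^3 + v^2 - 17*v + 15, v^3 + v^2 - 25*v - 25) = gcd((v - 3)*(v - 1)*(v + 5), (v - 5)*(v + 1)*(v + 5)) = v + 5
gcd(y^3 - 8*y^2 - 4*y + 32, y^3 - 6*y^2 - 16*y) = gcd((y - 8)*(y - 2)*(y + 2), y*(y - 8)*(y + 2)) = y^2 - 6*y - 16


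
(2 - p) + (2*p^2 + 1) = 2*p^2 - p + 3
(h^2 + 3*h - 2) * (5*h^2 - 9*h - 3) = 5*h^4 + 6*h^3 - 40*h^2 + 9*h + 6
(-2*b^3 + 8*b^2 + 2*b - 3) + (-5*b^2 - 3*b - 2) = -2*b^3 + 3*b^2 - b - 5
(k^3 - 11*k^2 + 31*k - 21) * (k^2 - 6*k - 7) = k^5 - 17*k^4 + 90*k^3 - 130*k^2 - 91*k + 147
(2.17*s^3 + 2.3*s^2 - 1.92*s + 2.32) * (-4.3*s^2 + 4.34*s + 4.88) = -9.331*s^5 - 0.472199999999999*s^4 + 28.8276*s^3 - 7.0848*s^2 + 0.699199999999999*s + 11.3216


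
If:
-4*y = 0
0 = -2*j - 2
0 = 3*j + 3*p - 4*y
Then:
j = -1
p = 1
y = 0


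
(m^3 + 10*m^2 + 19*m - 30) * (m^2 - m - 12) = m^5 + 9*m^4 - 3*m^3 - 169*m^2 - 198*m + 360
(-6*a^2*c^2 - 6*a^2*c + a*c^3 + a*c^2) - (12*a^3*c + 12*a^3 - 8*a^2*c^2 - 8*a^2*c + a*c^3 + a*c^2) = -12*a^3*c - 12*a^3 + 2*a^2*c^2 + 2*a^2*c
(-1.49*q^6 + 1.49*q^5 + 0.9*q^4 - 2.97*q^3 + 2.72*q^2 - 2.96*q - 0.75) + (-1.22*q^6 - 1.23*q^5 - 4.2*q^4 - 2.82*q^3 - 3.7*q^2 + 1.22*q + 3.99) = -2.71*q^6 + 0.26*q^5 - 3.3*q^4 - 5.79*q^3 - 0.98*q^2 - 1.74*q + 3.24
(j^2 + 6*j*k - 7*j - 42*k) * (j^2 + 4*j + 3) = j^4 + 6*j^3*k - 3*j^3 - 18*j^2*k - 25*j^2 - 150*j*k - 21*j - 126*k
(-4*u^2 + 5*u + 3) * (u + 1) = -4*u^3 + u^2 + 8*u + 3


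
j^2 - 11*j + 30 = (j - 6)*(j - 5)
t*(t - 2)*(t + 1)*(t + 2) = t^4 + t^3 - 4*t^2 - 4*t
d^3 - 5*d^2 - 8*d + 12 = (d - 6)*(d - 1)*(d + 2)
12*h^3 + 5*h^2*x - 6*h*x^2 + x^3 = (-4*h + x)*(-3*h + x)*(h + x)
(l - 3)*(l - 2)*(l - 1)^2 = l^4 - 7*l^3 + 17*l^2 - 17*l + 6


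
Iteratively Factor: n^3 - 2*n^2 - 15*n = (n - 5)*(n^2 + 3*n) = (n - 5)*(n + 3)*(n)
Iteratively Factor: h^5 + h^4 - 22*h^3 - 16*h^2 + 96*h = (h)*(h^4 + h^3 - 22*h^2 - 16*h + 96) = h*(h + 4)*(h^3 - 3*h^2 - 10*h + 24) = h*(h + 3)*(h + 4)*(h^2 - 6*h + 8) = h*(h - 4)*(h + 3)*(h + 4)*(h - 2)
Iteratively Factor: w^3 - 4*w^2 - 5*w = (w)*(w^2 - 4*w - 5) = w*(w - 5)*(w + 1)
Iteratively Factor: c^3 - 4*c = (c + 2)*(c^2 - 2*c) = c*(c + 2)*(c - 2)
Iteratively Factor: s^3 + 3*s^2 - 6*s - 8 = (s + 4)*(s^2 - s - 2) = (s + 1)*(s + 4)*(s - 2)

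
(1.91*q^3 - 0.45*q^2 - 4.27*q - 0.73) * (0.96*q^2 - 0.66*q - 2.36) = 1.8336*q^5 - 1.6926*q^4 - 8.3098*q^3 + 3.1794*q^2 + 10.559*q + 1.7228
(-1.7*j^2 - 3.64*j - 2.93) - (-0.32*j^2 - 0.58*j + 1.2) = -1.38*j^2 - 3.06*j - 4.13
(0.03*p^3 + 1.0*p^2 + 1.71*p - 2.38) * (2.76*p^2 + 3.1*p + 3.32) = 0.0828*p^5 + 2.853*p^4 + 7.9192*p^3 + 2.0522*p^2 - 1.7008*p - 7.9016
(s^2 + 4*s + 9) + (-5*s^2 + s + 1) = -4*s^2 + 5*s + 10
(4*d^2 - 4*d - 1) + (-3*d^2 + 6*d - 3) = d^2 + 2*d - 4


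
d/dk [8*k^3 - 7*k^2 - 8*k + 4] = 24*k^2 - 14*k - 8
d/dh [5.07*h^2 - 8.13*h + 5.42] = 10.14*h - 8.13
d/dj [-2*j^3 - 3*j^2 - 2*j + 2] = -6*j^2 - 6*j - 2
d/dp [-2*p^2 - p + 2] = -4*p - 1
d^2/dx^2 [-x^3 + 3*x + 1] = -6*x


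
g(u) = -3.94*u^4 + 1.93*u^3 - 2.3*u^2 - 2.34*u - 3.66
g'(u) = -15.76*u^3 + 5.79*u^2 - 4.6*u - 2.34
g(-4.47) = -1784.52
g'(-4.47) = 1541.51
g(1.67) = -35.64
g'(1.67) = -67.28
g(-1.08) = -11.61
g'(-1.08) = 29.23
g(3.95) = -888.99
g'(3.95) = -901.46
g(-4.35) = -1606.63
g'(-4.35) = 1424.48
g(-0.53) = -3.66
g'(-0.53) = 4.07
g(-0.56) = -3.80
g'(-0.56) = 4.82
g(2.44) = -134.68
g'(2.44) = -208.03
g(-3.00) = -388.59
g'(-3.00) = 489.09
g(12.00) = -78727.74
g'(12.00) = -26457.06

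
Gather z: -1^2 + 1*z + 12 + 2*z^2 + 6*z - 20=2*z^2 + 7*z - 9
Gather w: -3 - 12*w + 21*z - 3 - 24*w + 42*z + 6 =-36*w + 63*z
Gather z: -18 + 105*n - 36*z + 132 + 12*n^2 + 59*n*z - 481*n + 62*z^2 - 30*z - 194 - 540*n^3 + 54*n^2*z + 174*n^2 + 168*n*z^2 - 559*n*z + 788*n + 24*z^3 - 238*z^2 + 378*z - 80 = -540*n^3 + 186*n^2 + 412*n + 24*z^3 + z^2*(168*n - 176) + z*(54*n^2 - 500*n + 312) - 160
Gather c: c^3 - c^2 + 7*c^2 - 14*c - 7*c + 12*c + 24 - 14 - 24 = c^3 + 6*c^2 - 9*c - 14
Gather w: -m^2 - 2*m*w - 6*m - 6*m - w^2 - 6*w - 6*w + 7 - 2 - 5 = -m^2 - 12*m - w^2 + w*(-2*m - 12)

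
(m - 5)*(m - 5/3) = m^2 - 20*m/3 + 25/3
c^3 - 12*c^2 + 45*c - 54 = (c - 6)*(c - 3)^2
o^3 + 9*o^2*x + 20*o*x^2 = o*(o + 4*x)*(o + 5*x)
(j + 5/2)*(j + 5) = j^2 + 15*j/2 + 25/2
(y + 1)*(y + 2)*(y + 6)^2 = y^4 + 15*y^3 + 74*y^2 + 132*y + 72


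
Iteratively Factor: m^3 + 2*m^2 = (m + 2)*(m^2) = m*(m + 2)*(m)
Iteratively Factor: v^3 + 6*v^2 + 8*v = (v + 4)*(v^2 + 2*v) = v*(v + 4)*(v + 2)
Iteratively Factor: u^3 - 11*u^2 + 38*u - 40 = (u - 4)*(u^2 - 7*u + 10) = (u - 5)*(u - 4)*(u - 2)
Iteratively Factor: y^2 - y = (y - 1)*(y)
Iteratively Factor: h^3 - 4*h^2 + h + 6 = (h + 1)*(h^2 - 5*h + 6) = (h - 2)*(h + 1)*(h - 3)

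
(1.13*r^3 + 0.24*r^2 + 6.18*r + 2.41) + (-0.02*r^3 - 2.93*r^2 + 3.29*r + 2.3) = 1.11*r^3 - 2.69*r^2 + 9.47*r + 4.71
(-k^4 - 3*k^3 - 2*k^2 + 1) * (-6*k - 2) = 6*k^5 + 20*k^4 + 18*k^3 + 4*k^2 - 6*k - 2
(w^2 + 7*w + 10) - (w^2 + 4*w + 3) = 3*w + 7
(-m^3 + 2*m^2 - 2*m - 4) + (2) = -m^3 + 2*m^2 - 2*m - 2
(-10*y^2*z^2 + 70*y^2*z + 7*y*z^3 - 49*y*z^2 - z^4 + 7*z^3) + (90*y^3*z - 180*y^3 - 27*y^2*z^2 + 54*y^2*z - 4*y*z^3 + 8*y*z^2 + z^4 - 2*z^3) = 90*y^3*z - 180*y^3 - 37*y^2*z^2 + 124*y^2*z + 3*y*z^3 - 41*y*z^2 + 5*z^3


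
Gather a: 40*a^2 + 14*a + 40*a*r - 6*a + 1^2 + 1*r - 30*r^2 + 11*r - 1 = 40*a^2 + a*(40*r + 8) - 30*r^2 + 12*r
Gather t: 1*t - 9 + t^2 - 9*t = t^2 - 8*t - 9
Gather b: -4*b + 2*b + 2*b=0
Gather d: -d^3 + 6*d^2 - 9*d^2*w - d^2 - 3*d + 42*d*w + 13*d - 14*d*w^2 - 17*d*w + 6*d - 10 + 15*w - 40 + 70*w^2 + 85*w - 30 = -d^3 + d^2*(5 - 9*w) + d*(-14*w^2 + 25*w + 16) + 70*w^2 + 100*w - 80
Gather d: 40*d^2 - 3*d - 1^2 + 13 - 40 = 40*d^2 - 3*d - 28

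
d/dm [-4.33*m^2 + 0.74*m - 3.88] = 0.74 - 8.66*m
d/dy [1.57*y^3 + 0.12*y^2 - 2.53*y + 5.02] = 4.71*y^2 + 0.24*y - 2.53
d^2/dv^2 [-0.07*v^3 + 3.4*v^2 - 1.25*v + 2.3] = 6.8 - 0.42*v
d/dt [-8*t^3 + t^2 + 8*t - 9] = -24*t^2 + 2*t + 8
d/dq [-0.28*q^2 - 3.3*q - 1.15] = -0.56*q - 3.3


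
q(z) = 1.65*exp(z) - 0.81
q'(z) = 1.65*exp(z)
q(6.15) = 772.57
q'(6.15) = 773.38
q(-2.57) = -0.68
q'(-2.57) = 0.13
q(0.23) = 1.27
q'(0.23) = 2.08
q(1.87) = 9.90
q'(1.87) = 10.71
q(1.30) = 5.24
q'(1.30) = 6.05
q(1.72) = 8.40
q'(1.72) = 9.21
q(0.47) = 1.83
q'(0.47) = 2.64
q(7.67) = 3535.27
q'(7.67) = 3536.08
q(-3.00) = -0.73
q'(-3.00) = 0.08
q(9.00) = 13369.28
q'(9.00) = 13370.09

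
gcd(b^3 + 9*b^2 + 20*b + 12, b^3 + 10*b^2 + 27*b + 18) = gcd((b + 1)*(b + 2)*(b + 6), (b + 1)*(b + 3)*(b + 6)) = b^2 + 7*b + 6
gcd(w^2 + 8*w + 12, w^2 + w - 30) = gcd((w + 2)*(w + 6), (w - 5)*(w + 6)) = w + 6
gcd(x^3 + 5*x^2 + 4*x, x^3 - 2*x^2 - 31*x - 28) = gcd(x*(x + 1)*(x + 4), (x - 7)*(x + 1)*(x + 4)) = x^2 + 5*x + 4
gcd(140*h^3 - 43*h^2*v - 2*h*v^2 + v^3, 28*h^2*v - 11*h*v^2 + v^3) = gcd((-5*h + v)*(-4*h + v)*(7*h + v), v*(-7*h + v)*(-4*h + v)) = -4*h + v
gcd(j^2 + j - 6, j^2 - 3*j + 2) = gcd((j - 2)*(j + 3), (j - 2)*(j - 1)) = j - 2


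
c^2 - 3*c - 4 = (c - 4)*(c + 1)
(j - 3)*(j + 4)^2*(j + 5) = j^4 + 10*j^3 + 17*j^2 - 88*j - 240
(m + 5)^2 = m^2 + 10*m + 25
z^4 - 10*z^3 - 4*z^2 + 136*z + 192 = (z - 8)*(z - 6)*(z + 2)^2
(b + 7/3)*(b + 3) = b^2 + 16*b/3 + 7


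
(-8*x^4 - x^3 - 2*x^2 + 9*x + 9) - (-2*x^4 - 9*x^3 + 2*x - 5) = -6*x^4 + 8*x^3 - 2*x^2 + 7*x + 14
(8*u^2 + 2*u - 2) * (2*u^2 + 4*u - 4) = 16*u^4 + 36*u^3 - 28*u^2 - 16*u + 8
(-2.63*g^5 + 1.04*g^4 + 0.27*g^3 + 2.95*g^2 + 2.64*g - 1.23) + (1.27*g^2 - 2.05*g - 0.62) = -2.63*g^5 + 1.04*g^4 + 0.27*g^3 + 4.22*g^2 + 0.59*g - 1.85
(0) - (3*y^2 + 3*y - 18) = -3*y^2 - 3*y + 18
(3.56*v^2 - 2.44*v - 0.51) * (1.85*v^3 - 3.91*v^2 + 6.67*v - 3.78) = 6.586*v^5 - 18.4336*v^4 + 32.3421*v^3 - 27.7375*v^2 + 5.8215*v + 1.9278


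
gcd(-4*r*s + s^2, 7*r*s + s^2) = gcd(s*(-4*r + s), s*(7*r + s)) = s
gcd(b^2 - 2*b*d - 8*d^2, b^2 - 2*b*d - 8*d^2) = b^2 - 2*b*d - 8*d^2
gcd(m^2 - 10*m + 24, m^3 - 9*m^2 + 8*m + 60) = m - 6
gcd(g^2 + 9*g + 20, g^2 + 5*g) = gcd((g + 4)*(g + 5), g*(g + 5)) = g + 5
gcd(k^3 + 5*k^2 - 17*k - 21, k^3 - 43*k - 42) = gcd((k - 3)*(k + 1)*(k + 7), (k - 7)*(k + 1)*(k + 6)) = k + 1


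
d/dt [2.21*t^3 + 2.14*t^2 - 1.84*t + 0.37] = 6.63*t^2 + 4.28*t - 1.84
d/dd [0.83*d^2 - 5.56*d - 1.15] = 1.66*d - 5.56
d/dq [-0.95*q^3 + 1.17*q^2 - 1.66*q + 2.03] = -2.85*q^2 + 2.34*q - 1.66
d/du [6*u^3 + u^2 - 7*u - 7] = 18*u^2 + 2*u - 7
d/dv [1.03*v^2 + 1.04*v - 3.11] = 2.06*v + 1.04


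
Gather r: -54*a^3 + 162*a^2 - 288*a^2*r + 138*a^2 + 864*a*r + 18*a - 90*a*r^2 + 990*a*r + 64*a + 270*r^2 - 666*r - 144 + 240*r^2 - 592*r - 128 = -54*a^3 + 300*a^2 + 82*a + r^2*(510 - 90*a) + r*(-288*a^2 + 1854*a - 1258) - 272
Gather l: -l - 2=-l - 2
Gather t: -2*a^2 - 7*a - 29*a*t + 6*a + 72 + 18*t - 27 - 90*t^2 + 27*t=-2*a^2 - a - 90*t^2 + t*(45 - 29*a) + 45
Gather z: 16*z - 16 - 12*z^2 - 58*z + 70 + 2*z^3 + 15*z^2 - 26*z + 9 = 2*z^3 + 3*z^2 - 68*z + 63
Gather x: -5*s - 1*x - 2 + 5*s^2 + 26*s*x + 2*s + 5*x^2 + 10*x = 5*s^2 - 3*s + 5*x^2 + x*(26*s + 9) - 2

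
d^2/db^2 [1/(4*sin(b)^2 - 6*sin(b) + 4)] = (-16*sin(b)^4 + 18*sin(b)^3 + 31*sin(b)^2 - 42*sin(b) + 10)/(2*(-3*sin(b) - cos(2*b) + 3)^3)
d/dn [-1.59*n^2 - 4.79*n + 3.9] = -3.18*n - 4.79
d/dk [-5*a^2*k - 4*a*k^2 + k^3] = -5*a^2 - 8*a*k + 3*k^2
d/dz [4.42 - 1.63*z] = -1.63000000000000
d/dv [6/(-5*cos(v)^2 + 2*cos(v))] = 12*(sin(v)/cos(v)^2 - 5*tan(v))/(5*cos(v) - 2)^2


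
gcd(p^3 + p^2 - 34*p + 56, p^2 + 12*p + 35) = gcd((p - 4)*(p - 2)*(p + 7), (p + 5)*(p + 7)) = p + 7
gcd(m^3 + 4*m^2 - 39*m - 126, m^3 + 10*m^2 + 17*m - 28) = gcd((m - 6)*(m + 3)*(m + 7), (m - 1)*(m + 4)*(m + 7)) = m + 7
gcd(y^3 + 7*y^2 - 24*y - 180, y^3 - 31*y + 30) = y^2 + y - 30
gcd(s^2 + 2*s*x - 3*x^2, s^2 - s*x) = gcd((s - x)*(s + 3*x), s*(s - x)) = -s + x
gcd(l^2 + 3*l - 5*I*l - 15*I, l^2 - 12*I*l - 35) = l - 5*I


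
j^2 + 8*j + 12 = (j + 2)*(j + 6)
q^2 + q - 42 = (q - 6)*(q + 7)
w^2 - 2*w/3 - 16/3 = (w - 8/3)*(w + 2)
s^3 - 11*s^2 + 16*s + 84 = (s - 7)*(s - 6)*(s + 2)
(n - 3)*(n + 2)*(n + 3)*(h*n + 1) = h*n^4 + 2*h*n^3 - 9*h*n^2 - 18*h*n + n^3 + 2*n^2 - 9*n - 18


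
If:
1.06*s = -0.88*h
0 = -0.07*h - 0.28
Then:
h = -4.00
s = 3.32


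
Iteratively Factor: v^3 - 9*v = (v)*(v^2 - 9) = v*(v - 3)*(v + 3)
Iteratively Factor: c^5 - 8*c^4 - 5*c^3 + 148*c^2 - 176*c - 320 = (c + 4)*(c^4 - 12*c^3 + 43*c^2 - 24*c - 80) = (c - 4)*(c + 4)*(c^3 - 8*c^2 + 11*c + 20) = (c - 4)^2*(c + 4)*(c^2 - 4*c - 5) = (c - 4)^2*(c + 1)*(c + 4)*(c - 5)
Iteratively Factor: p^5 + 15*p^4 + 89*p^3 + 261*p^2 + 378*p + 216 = (p + 3)*(p^4 + 12*p^3 + 53*p^2 + 102*p + 72) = (p + 2)*(p + 3)*(p^3 + 10*p^2 + 33*p + 36) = (p + 2)*(p + 3)*(p + 4)*(p^2 + 6*p + 9) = (p + 2)*(p + 3)^2*(p + 4)*(p + 3)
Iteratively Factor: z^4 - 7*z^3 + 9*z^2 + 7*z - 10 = (z - 5)*(z^3 - 2*z^2 - z + 2) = (z - 5)*(z - 2)*(z^2 - 1) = (z - 5)*(z - 2)*(z + 1)*(z - 1)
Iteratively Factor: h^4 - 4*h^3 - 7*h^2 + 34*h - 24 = (h + 3)*(h^3 - 7*h^2 + 14*h - 8) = (h - 4)*(h + 3)*(h^2 - 3*h + 2) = (h - 4)*(h - 2)*(h + 3)*(h - 1)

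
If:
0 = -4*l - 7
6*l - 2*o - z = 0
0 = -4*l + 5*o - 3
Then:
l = -7/4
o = -4/5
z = -89/10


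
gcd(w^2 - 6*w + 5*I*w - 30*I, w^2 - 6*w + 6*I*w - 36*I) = w - 6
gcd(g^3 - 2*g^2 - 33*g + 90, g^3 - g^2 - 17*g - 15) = g - 5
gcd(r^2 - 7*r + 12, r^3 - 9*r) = r - 3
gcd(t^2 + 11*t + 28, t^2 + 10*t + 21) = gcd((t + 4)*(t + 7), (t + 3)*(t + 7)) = t + 7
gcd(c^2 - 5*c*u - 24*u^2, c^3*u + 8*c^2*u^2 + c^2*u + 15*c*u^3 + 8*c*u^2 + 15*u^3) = c + 3*u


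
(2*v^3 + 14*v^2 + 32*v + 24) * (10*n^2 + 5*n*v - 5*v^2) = 20*n^2*v^3 + 140*n^2*v^2 + 320*n^2*v + 240*n^2 + 10*n*v^4 + 70*n*v^3 + 160*n*v^2 + 120*n*v - 10*v^5 - 70*v^4 - 160*v^3 - 120*v^2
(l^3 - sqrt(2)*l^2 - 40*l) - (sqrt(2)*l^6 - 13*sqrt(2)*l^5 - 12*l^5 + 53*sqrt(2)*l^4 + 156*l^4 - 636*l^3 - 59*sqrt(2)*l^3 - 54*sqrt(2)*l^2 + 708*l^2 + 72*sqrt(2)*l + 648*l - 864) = -sqrt(2)*l^6 + 12*l^5 + 13*sqrt(2)*l^5 - 156*l^4 - 53*sqrt(2)*l^4 + 59*sqrt(2)*l^3 + 637*l^3 - 708*l^2 + 53*sqrt(2)*l^2 - 688*l - 72*sqrt(2)*l + 864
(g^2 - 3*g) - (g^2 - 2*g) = -g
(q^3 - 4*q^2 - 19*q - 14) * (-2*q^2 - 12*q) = -2*q^5 - 4*q^4 + 86*q^3 + 256*q^2 + 168*q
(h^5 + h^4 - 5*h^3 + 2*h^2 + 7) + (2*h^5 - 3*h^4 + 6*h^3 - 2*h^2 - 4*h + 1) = 3*h^5 - 2*h^4 + h^3 - 4*h + 8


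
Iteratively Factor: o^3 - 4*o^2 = (o)*(o^2 - 4*o) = o^2*(o - 4)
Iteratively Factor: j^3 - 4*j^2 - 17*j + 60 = (j - 5)*(j^2 + j - 12) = (j - 5)*(j - 3)*(j + 4)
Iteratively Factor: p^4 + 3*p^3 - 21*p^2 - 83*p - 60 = (p + 1)*(p^3 + 2*p^2 - 23*p - 60) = (p - 5)*(p + 1)*(p^2 + 7*p + 12) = (p - 5)*(p + 1)*(p + 4)*(p + 3)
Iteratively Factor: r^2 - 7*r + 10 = (r - 2)*(r - 5)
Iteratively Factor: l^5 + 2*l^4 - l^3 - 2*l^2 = (l + 1)*(l^4 + l^3 - 2*l^2) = (l + 1)*(l + 2)*(l^3 - l^2) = (l - 1)*(l + 1)*(l + 2)*(l^2) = l*(l - 1)*(l + 1)*(l + 2)*(l)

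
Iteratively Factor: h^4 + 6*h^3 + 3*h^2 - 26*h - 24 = (h + 4)*(h^3 + 2*h^2 - 5*h - 6) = (h + 1)*(h + 4)*(h^2 + h - 6) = (h - 2)*(h + 1)*(h + 4)*(h + 3)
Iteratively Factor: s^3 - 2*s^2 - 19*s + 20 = (s + 4)*(s^2 - 6*s + 5) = (s - 5)*(s + 4)*(s - 1)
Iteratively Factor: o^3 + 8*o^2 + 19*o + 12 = (o + 4)*(o^2 + 4*o + 3) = (o + 1)*(o + 4)*(o + 3)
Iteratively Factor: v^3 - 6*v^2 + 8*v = (v - 4)*(v^2 - 2*v) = (v - 4)*(v - 2)*(v)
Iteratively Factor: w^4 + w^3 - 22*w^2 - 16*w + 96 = (w + 4)*(w^3 - 3*w^2 - 10*w + 24) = (w + 3)*(w + 4)*(w^2 - 6*w + 8) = (w - 2)*(w + 3)*(w + 4)*(w - 4)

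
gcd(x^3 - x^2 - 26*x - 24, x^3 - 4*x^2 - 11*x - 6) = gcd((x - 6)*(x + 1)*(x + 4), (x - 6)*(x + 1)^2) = x^2 - 5*x - 6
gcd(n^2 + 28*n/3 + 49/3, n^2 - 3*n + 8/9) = 1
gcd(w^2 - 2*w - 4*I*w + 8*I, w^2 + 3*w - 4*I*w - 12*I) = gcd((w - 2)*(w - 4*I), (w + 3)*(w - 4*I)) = w - 4*I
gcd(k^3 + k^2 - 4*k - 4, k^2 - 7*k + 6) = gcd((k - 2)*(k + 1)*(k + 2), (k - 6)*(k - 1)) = 1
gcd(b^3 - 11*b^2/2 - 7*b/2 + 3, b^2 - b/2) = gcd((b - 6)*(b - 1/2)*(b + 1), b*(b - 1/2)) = b - 1/2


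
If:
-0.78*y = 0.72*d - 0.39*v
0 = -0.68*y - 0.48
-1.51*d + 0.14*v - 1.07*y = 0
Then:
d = 0.45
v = -0.59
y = -0.71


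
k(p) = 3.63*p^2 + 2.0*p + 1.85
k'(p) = 7.26*p + 2.0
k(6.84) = 185.36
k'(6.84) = 51.66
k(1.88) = 18.44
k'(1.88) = 15.65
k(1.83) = 17.67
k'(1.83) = 15.29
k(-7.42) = 186.86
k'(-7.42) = -51.87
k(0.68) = 4.89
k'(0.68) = 6.94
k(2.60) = 31.59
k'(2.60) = 20.88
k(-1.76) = 9.57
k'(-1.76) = -10.78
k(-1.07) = 3.87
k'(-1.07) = -5.77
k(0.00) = 1.85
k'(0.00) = 2.00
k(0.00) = 1.85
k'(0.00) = 2.00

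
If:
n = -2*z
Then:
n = -2*z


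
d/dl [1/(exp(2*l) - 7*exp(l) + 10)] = (7 - 2*exp(l))*exp(l)/(exp(2*l) - 7*exp(l) + 10)^2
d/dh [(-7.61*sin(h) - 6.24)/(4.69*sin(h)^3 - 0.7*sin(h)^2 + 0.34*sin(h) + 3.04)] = (71.3818*sin(h)^3 + 82.4698*sin(h)^2 - 8.736*sin(h) - 21.0128)*cos(h)/(21.9961*sin(h)^6 - 6.566*sin(h)^5 + 3.6792*sin(h)^4 + 28.0392*sin(h)^3 - 4.1404*sin(h)^2 + 2.0672*sin(h) + 9.2416)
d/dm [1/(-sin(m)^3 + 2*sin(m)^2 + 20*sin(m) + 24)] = (3*sin(m) - 10)*cos(m)/((sin(m) - 6)^2*(sin(m) + 2)^3)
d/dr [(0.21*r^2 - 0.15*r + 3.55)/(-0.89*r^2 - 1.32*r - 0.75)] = (-0.4107*r^2 + 6.004*r + 4.7985)/(0.7921*r^4 + 2.3496*r^3 + 3.0774*r^2 + 1.98*r + 0.5625)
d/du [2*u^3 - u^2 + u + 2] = 6*u^2 - 2*u + 1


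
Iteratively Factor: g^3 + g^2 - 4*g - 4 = (g + 2)*(g^2 - g - 2) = (g + 1)*(g + 2)*(g - 2)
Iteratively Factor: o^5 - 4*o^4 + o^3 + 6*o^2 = (o)*(o^4 - 4*o^3 + o^2 + 6*o) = o*(o - 3)*(o^3 - o^2 - 2*o) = o^2*(o - 3)*(o^2 - o - 2) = o^2*(o - 3)*(o - 2)*(o + 1)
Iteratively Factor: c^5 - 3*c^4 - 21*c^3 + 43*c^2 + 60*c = (c - 3)*(c^4 - 21*c^2 - 20*c) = (c - 5)*(c - 3)*(c^3 + 5*c^2 + 4*c) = c*(c - 5)*(c - 3)*(c^2 + 5*c + 4) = c*(c - 5)*(c - 3)*(c + 4)*(c + 1)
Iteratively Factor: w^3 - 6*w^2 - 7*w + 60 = (w + 3)*(w^2 - 9*w + 20) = (w - 4)*(w + 3)*(w - 5)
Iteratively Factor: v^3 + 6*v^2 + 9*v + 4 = (v + 4)*(v^2 + 2*v + 1) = (v + 1)*(v + 4)*(v + 1)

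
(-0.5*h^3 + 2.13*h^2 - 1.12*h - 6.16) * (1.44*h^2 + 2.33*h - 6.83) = -0.72*h^5 + 1.9022*h^4 + 6.7651*h^3 - 26.0279*h^2 - 6.7032*h + 42.0728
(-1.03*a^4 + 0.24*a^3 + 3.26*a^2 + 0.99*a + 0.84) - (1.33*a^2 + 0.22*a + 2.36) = -1.03*a^4 + 0.24*a^3 + 1.93*a^2 + 0.77*a - 1.52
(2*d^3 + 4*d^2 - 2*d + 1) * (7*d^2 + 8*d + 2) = 14*d^5 + 44*d^4 + 22*d^3 - d^2 + 4*d + 2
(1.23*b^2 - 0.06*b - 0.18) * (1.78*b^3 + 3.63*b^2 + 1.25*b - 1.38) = 2.1894*b^5 + 4.3581*b^4 + 0.9993*b^3 - 2.4258*b^2 - 0.1422*b + 0.2484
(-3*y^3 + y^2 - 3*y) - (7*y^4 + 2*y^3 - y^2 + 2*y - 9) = -7*y^4 - 5*y^3 + 2*y^2 - 5*y + 9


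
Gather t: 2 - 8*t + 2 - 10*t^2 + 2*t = -10*t^2 - 6*t + 4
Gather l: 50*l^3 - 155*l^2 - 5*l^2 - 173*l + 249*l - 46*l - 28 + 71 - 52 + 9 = 50*l^3 - 160*l^2 + 30*l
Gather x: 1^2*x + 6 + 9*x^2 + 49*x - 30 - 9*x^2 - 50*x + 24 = 0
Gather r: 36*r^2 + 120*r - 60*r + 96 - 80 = 36*r^2 + 60*r + 16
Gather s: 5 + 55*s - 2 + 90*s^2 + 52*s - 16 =90*s^2 + 107*s - 13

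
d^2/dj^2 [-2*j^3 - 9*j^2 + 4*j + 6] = -12*j - 18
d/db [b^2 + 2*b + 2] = 2*b + 2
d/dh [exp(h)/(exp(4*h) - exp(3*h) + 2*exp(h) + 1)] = (-(4*exp(3*h) - 3*exp(2*h) + 2)*exp(h) + exp(4*h) - exp(3*h) + 2*exp(h) + 1)*exp(h)/(exp(4*h) - exp(3*h) + 2*exp(h) + 1)^2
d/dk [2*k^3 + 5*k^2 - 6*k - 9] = 6*k^2 + 10*k - 6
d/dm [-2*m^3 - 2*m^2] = 2*m*(-3*m - 2)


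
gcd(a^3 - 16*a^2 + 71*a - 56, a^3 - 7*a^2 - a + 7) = a^2 - 8*a + 7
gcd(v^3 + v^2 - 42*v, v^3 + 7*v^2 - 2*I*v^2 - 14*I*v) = v^2 + 7*v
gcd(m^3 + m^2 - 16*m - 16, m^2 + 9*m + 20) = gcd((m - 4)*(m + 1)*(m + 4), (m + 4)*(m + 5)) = m + 4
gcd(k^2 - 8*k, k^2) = k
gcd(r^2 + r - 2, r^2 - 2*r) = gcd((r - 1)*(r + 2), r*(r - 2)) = 1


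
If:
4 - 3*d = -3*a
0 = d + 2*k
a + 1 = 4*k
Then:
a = -11/9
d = 1/9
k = -1/18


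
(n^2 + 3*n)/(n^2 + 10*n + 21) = n/(n + 7)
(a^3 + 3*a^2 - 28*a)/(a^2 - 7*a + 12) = a*(a + 7)/(a - 3)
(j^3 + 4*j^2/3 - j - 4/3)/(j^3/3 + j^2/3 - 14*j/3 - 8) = (3*j^3 + 4*j^2 - 3*j - 4)/(j^3 + j^2 - 14*j - 24)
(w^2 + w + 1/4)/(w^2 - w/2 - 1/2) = (w + 1/2)/(w - 1)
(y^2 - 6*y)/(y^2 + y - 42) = y/(y + 7)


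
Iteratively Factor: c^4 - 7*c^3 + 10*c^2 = (c - 2)*(c^3 - 5*c^2) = (c - 5)*(c - 2)*(c^2) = c*(c - 5)*(c - 2)*(c)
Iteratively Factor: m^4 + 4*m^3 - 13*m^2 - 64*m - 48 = (m + 1)*(m^3 + 3*m^2 - 16*m - 48) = (m + 1)*(m + 4)*(m^2 - m - 12) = (m + 1)*(m + 3)*(m + 4)*(m - 4)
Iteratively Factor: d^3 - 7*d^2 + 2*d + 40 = (d + 2)*(d^2 - 9*d + 20) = (d - 4)*(d + 2)*(d - 5)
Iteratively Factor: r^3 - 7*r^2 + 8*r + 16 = (r - 4)*(r^2 - 3*r - 4) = (r - 4)*(r + 1)*(r - 4)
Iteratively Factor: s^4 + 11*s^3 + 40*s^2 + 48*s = (s + 4)*(s^3 + 7*s^2 + 12*s) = s*(s + 4)*(s^2 + 7*s + 12) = s*(s + 3)*(s + 4)*(s + 4)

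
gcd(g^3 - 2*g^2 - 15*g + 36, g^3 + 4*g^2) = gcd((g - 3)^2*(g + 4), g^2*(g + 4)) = g + 4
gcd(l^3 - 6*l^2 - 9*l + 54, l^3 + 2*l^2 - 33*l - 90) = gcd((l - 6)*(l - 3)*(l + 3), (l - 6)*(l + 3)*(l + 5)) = l^2 - 3*l - 18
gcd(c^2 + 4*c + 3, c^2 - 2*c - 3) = c + 1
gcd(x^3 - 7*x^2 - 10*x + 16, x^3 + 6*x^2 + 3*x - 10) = x^2 + x - 2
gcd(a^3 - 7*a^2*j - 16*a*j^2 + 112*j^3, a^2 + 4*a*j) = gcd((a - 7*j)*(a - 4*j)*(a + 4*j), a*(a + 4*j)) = a + 4*j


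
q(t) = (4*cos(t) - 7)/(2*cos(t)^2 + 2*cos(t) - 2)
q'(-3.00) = -1.02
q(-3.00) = 5.43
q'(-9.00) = -2.31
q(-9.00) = 4.92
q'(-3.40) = 1.71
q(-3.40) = 5.26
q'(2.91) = 1.57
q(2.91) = 5.31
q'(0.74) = -46.70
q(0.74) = -7.13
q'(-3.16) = 0.14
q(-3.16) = 5.50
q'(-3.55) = 2.27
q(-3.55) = 4.96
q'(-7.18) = 21484.51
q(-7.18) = -165.51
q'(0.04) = -0.26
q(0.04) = -1.51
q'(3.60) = -2.37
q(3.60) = 4.84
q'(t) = (4*sin(t)*cos(t) + 2*sin(t))*(4*cos(t) - 7)/(2*cos(t)^2 + 2*cos(t) - 2)^2 - 4*sin(t)/(2*cos(t)^2 + 2*cos(t) - 2)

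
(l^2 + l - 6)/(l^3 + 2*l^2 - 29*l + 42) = (l + 3)/(l^2 + 4*l - 21)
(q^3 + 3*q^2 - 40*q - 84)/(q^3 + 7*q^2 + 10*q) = (q^2 + q - 42)/(q*(q + 5))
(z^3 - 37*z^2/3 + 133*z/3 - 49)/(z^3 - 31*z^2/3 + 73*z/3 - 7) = (3*z - 7)/(3*z - 1)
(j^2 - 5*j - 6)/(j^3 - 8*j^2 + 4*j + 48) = (j + 1)/(j^2 - 2*j - 8)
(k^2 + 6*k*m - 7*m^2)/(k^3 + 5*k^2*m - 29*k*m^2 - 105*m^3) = (k - m)/(k^2 - 2*k*m - 15*m^2)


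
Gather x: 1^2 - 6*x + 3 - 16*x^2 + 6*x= 4 - 16*x^2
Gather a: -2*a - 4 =-2*a - 4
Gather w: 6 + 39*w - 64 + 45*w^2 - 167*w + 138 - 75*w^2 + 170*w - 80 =-30*w^2 + 42*w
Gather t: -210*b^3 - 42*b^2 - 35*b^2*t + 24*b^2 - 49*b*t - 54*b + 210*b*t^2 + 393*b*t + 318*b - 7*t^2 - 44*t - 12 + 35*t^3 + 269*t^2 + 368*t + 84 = -210*b^3 - 18*b^2 + 264*b + 35*t^3 + t^2*(210*b + 262) + t*(-35*b^2 + 344*b + 324) + 72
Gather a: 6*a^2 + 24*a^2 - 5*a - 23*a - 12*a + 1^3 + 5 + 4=30*a^2 - 40*a + 10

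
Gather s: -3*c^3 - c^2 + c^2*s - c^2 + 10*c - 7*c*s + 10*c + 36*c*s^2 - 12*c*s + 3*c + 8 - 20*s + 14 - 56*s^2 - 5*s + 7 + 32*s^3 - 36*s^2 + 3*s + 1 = -3*c^3 - 2*c^2 + 23*c + 32*s^3 + s^2*(36*c - 92) + s*(c^2 - 19*c - 22) + 30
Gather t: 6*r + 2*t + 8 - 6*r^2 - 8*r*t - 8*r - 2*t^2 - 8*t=-6*r^2 - 2*r - 2*t^2 + t*(-8*r - 6) + 8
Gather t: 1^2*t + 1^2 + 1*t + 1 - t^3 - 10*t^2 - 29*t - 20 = -t^3 - 10*t^2 - 27*t - 18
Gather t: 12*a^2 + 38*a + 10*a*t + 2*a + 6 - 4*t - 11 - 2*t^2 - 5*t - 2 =12*a^2 + 40*a - 2*t^2 + t*(10*a - 9) - 7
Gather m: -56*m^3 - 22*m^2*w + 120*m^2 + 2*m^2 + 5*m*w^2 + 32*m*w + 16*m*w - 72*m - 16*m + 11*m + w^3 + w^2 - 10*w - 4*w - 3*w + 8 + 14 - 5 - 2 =-56*m^3 + m^2*(122 - 22*w) + m*(5*w^2 + 48*w - 77) + w^3 + w^2 - 17*w + 15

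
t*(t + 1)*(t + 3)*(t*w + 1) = t^4*w + 4*t^3*w + t^3 + 3*t^2*w + 4*t^2 + 3*t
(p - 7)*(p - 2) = p^2 - 9*p + 14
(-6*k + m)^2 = 36*k^2 - 12*k*m + m^2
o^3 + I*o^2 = o^2*(o + I)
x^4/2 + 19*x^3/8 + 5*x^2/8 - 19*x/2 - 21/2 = (x/2 + 1)*(x - 2)*(x + 7/4)*(x + 3)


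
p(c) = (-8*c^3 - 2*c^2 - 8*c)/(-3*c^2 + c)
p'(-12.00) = 2.65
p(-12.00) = -30.70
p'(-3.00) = 2.38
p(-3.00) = -7.40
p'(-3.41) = 2.44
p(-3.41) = -8.39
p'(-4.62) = 2.54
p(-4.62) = -11.41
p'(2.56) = 2.02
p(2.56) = 9.81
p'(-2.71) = 2.32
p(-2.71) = -6.72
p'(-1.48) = 1.70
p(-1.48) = -4.15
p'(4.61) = 2.49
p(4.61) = 14.59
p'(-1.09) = 1.09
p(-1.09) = -3.59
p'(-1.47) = 1.69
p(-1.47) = -4.13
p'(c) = (6*c - 1)*(-8*c^3 - 2*c^2 - 8*c)/(-3*c^2 + c)^2 + (-24*c^2 - 4*c - 8)/(-3*c^2 + c)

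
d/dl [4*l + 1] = 4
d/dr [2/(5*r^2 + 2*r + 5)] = 4*(-5*r - 1)/(5*r^2 + 2*r + 5)^2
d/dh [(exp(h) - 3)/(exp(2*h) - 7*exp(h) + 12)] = -exp(h)/(exp(2*h) - 8*exp(h) + 16)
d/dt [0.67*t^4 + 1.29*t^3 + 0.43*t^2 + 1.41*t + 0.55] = 2.68*t^3 + 3.87*t^2 + 0.86*t + 1.41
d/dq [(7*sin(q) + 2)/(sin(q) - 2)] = -16*cos(q)/(sin(q) - 2)^2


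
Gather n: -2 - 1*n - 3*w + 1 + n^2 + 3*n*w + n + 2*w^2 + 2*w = n^2 + 3*n*w + 2*w^2 - w - 1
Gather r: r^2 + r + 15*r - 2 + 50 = r^2 + 16*r + 48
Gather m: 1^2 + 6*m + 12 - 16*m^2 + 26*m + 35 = -16*m^2 + 32*m + 48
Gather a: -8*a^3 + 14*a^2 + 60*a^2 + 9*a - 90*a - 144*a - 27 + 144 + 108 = -8*a^3 + 74*a^2 - 225*a + 225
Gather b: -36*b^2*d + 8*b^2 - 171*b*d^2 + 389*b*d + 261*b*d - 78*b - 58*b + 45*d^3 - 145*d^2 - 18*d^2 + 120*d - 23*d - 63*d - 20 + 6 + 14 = b^2*(8 - 36*d) + b*(-171*d^2 + 650*d - 136) + 45*d^3 - 163*d^2 + 34*d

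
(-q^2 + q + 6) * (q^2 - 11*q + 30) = -q^4 + 12*q^3 - 35*q^2 - 36*q + 180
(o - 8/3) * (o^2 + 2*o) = o^3 - 2*o^2/3 - 16*o/3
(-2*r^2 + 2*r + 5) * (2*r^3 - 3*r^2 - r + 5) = -4*r^5 + 10*r^4 + 6*r^3 - 27*r^2 + 5*r + 25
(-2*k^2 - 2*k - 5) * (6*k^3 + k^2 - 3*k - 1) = -12*k^5 - 14*k^4 - 26*k^3 + 3*k^2 + 17*k + 5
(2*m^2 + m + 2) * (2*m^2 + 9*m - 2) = 4*m^4 + 20*m^3 + 9*m^2 + 16*m - 4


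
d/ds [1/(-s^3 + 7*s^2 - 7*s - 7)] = (3*s^2 - 14*s + 7)/(s^3 - 7*s^2 + 7*s + 7)^2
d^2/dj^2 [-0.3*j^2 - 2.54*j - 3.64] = -0.600000000000000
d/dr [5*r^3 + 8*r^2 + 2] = r*(15*r + 16)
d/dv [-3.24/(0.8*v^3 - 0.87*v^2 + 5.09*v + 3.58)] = (7.776*v^2 - 5.6376*v + 16.4916)/(0.8*v^3 - 0.87*v^2 + 5.09*v + 3.58)^2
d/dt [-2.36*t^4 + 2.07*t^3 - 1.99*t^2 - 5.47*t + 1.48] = -9.44*t^3 + 6.21*t^2 - 3.98*t - 5.47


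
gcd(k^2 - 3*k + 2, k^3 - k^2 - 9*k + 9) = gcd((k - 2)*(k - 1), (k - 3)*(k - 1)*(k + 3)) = k - 1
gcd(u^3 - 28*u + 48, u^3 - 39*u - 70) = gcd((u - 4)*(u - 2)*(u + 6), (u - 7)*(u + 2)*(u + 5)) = 1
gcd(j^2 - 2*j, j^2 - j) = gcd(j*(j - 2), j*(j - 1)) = j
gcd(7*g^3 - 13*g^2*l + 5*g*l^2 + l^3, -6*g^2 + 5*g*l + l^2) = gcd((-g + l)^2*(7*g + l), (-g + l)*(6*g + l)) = g - l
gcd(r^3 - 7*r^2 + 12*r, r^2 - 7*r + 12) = r^2 - 7*r + 12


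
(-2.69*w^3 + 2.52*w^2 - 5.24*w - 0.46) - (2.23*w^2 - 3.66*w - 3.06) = -2.69*w^3 + 0.29*w^2 - 1.58*w + 2.6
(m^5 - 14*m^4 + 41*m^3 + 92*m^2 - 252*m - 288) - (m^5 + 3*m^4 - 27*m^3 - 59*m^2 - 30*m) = -17*m^4 + 68*m^3 + 151*m^2 - 222*m - 288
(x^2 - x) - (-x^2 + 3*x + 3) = 2*x^2 - 4*x - 3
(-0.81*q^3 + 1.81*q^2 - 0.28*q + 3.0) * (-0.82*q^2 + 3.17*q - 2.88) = 0.6642*q^5 - 4.0519*q^4 + 8.3001*q^3 - 8.5604*q^2 + 10.3164*q - 8.64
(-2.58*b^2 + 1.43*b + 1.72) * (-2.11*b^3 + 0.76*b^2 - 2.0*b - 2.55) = 5.4438*b^5 - 4.9781*b^4 + 2.6176*b^3 + 5.0262*b^2 - 7.0865*b - 4.386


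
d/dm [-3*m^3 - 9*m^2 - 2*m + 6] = -9*m^2 - 18*m - 2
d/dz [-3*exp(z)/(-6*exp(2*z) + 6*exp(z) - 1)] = (3 - 18*exp(2*z))*exp(z)/(36*exp(4*z) - 72*exp(3*z) + 48*exp(2*z) - 12*exp(z) + 1)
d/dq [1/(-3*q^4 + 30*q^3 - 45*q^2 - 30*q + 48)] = 2*(2*q^3 - 15*q^2 + 15*q + 5)/(3*(q^4 - 10*q^3 + 15*q^2 + 10*q - 16)^2)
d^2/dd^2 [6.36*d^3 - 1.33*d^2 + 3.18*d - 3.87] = 38.16*d - 2.66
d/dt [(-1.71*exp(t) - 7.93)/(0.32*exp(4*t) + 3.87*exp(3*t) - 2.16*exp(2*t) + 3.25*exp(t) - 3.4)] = (1.6416*exp(4*t) + 23.3858*exp(3*t) + 88.3737*exp(2*t) - 34.2576*exp(t) + 31.5865)*exp(t)/(0.1024*exp(8*t) + 2.4768*exp(7*t) + 13.5945*exp(6*t) - 14.6384*exp(5*t) + 27.6446*exp(4*t) - 40.356*exp(3*t) + 25.2505*exp(2*t) - 22.1*exp(t) + 11.56)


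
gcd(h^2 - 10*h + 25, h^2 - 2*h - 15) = h - 5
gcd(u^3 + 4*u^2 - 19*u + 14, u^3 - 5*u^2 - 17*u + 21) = u - 1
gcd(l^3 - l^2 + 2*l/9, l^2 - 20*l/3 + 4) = l - 2/3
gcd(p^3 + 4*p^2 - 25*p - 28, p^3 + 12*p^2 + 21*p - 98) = p + 7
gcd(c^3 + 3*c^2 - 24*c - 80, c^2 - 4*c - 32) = c + 4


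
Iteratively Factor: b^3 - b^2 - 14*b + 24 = (b + 4)*(b^2 - 5*b + 6) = (b - 2)*(b + 4)*(b - 3)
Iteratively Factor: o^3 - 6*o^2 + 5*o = (o - 1)*(o^2 - 5*o) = (o - 5)*(o - 1)*(o)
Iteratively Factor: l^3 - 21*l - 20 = (l - 5)*(l^2 + 5*l + 4) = (l - 5)*(l + 1)*(l + 4)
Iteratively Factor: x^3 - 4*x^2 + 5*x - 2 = (x - 1)*(x^2 - 3*x + 2) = (x - 2)*(x - 1)*(x - 1)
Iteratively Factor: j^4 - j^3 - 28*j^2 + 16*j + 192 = (j - 4)*(j^3 + 3*j^2 - 16*j - 48) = (j - 4)^2*(j^2 + 7*j + 12) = (j - 4)^2*(j + 4)*(j + 3)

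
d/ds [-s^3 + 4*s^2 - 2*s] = -3*s^2 + 8*s - 2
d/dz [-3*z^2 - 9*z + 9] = -6*z - 9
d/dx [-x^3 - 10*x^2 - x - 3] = -3*x^2 - 20*x - 1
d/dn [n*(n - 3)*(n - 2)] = 3*n^2 - 10*n + 6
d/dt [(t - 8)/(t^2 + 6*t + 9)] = (19 - t)/(t^3 + 9*t^2 + 27*t + 27)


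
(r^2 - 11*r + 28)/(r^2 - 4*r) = (r - 7)/r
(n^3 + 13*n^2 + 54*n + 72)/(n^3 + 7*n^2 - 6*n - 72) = (n + 3)/(n - 3)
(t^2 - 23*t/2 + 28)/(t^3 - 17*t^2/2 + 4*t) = (2*t - 7)/(t*(2*t - 1))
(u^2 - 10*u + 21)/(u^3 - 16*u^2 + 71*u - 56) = (u - 3)/(u^2 - 9*u + 8)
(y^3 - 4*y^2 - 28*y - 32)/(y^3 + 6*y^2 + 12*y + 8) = (y - 8)/(y + 2)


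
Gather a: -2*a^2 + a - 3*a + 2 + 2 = -2*a^2 - 2*a + 4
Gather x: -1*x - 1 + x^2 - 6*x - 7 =x^2 - 7*x - 8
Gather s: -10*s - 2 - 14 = -10*s - 16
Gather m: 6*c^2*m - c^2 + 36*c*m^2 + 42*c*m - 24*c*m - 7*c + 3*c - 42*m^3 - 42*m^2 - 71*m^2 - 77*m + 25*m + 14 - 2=-c^2 - 4*c - 42*m^3 + m^2*(36*c - 113) + m*(6*c^2 + 18*c - 52) + 12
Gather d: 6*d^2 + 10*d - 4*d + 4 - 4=6*d^2 + 6*d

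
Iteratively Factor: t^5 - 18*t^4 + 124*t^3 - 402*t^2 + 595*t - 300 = (t - 3)*(t^4 - 15*t^3 + 79*t^2 - 165*t + 100) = (t - 4)*(t - 3)*(t^3 - 11*t^2 + 35*t - 25) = (t - 5)*(t - 4)*(t - 3)*(t^2 - 6*t + 5) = (t - 5)^2*(t - 4)*(t - 3)*(t - 1)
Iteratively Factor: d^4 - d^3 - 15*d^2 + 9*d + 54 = (d + 2)*(d^3 - 3*d^2 - 9*d + 27) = (d - 3)*(d + 2)*(d^2 - 9) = (d - 3)*(d + 2)*(d + 3)*(d - 3)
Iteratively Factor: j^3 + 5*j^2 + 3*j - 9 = (j + 3)*(j^2 + 2*j - 3) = (j + 3)^2*(j - 1)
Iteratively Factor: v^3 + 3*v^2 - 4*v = (v + 4)*(v^2 - v) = (v - 1)*(v + 4)*(v)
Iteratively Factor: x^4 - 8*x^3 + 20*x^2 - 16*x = (x - 2)*(x^3 - 6*x^2 + 8*x) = x*(x - 2)*(x^2 - 6*x + 8) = x*(x - 4)*(x - 2)*(x - 2)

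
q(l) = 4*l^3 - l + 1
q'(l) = 12*l^2 - 1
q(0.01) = 0.99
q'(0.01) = -1.00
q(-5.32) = -595.96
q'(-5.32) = 338.63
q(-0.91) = -1.10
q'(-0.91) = 8.94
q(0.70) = 1.67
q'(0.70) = 4.88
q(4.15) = 282.74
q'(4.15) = 205.67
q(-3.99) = -249.09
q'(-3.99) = 190.04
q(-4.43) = -342.32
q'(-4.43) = 234.50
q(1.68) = 18.29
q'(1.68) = 32.87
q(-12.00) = -6899.00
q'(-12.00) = 1727.00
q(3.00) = 106.00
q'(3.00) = 107.00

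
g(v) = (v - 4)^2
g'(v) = 2*v - 8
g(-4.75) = 76.56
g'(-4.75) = -17.50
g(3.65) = 0.12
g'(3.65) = -0.70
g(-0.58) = 20.98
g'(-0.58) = -9.16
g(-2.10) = 37.21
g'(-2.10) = -12.20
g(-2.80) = 46.24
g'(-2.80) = -13.60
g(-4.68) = 75.34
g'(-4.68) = -17.36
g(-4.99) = 80.82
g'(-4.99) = -17.98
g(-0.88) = 23.81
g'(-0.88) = -9.76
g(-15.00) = 361.00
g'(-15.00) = -38.00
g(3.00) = 1.00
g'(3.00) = -2.00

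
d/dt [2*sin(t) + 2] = 2*cos(t)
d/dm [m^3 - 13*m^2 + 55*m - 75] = 3*m^2 - 26*m + 55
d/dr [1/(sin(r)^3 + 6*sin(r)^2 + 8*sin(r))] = (-12*sin(r) + 3*cos(r)^2 - 11)*cos(r)/((sin(r)^2 + 6*sin(r) + 8)^2*sin(r)^2)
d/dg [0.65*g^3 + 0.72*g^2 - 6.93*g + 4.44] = 1.95*g^2 + 1.44*g - 6.93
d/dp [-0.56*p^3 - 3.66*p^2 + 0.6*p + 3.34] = -1.68*p^2 - 7.32*p + 0.6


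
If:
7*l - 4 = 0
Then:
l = 4/7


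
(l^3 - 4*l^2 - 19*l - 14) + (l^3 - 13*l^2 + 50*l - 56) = 2*l^3 - 17*l^2 + 31*l - 70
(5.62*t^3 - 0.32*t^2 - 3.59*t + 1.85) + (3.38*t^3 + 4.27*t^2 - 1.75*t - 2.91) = 9.0*t^3 + 3.95*t^2 - 5.34*t - 1.06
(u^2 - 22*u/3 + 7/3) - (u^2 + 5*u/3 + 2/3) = 5/3 - 9*u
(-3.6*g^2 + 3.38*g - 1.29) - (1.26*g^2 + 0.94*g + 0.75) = -4.86*g^2 + 2.44*g - 2.04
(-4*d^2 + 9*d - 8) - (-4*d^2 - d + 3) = 10*d - 11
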